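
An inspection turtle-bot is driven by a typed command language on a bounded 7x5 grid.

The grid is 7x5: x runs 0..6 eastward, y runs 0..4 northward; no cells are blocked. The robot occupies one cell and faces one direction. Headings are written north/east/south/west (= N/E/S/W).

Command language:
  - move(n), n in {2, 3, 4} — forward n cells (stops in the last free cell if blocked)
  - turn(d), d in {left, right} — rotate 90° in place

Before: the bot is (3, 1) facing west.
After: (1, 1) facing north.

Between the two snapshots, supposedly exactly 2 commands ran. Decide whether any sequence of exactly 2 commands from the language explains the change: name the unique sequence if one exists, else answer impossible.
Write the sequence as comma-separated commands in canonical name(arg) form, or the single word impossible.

move(2), turn(right)

key: position moved to (1,1) AND the heading swung to N — translation plus rotation needed
from: (3, 1) facing west
1. move(2) → (1, 1) facing west
2. turn(right) → (1, 1) facing north
no rival 2-sequence matches.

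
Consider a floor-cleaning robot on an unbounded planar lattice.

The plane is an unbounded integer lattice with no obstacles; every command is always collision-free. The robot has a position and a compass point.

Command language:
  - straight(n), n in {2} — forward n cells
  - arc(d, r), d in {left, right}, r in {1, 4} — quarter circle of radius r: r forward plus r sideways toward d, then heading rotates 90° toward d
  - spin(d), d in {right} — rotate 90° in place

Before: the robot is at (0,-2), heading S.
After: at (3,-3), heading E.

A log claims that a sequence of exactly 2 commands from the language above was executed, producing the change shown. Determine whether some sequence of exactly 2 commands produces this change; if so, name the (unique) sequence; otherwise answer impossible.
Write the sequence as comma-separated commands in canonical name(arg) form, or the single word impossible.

arc(left, 1), straight(2)

key: order matters: swapping arc(left, 1) and straight(2) lands elsewhere
begin: at (0,-2), heading S
t=1 arc(left, 1) ⇒ at (1,-3), heading E
t=2 straight(2) ⇒ at (3,-3), heading E
all 36 alternatives checked — unique.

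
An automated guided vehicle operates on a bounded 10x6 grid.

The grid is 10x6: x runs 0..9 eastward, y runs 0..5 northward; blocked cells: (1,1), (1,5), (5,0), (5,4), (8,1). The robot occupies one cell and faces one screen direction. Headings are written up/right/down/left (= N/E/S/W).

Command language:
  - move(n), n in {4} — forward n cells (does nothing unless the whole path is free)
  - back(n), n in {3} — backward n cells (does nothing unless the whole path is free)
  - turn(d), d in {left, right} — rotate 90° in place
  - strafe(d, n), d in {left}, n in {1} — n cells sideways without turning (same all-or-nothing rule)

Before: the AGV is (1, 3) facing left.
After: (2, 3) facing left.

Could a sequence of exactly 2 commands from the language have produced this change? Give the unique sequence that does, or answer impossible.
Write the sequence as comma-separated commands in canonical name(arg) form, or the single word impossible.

impossible

checked all 2-command options: none fits.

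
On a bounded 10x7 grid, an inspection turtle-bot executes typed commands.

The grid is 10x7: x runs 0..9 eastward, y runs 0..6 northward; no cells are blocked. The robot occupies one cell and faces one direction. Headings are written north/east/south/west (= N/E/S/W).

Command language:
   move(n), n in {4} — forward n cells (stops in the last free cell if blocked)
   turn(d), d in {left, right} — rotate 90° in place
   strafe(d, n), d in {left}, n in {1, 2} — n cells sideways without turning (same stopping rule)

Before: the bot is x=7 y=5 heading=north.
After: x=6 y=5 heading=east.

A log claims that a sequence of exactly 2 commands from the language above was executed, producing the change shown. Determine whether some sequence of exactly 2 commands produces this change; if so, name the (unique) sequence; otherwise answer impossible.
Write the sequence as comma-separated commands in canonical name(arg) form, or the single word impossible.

key: position moved to (6,5) AND the heading swung to E — translation plus rotation needed
begin: x=7 y=5 heading=north
t=1 strafe(left, 1) ⇒ x=6 y=5 heading=north
t=2 turn(right) ⇒ x=6 y=5 heading=east
no other 2-command option fits: unique.

strafe(left, 1), turn(right)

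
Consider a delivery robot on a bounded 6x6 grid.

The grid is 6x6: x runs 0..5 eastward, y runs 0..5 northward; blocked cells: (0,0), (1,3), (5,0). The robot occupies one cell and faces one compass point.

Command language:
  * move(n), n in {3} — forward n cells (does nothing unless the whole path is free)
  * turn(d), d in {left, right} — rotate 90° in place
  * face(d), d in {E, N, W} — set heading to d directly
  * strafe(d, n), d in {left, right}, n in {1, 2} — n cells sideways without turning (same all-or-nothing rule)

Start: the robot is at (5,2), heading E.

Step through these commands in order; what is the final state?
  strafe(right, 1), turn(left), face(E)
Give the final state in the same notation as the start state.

at (5,1), heading E

initial: at (5,2), heading E
1. strafe(right, 1) → at (5,1), heading E
2. turn(left) → at (5,1), heading N
3. face(E) → at (5,1), heading E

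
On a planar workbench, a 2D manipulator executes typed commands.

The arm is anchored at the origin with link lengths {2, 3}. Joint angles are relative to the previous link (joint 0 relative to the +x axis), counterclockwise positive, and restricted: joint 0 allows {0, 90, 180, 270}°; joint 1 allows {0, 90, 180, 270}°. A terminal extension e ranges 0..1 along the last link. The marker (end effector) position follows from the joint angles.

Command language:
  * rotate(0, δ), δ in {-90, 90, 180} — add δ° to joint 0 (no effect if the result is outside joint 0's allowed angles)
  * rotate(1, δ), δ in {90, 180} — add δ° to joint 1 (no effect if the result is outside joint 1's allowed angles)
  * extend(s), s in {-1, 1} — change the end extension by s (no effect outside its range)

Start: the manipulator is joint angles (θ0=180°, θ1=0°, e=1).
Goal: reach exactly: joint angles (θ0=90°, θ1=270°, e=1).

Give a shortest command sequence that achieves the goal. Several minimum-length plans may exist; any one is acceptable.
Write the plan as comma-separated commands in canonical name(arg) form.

initial: joint angles (θ0=180°, θ1=0°, e=1)
1. rotate(1, 90) → joint angles (θ0=180°, θ1=90°, e=1)
2. rotate(0, -90) → joint angles (θ0=90°, θ1=90°, e=1)
3. rotate(1, 180) → joint angles (θ0=90°, θ1=270°, e=1)
minimal: 3 command(s), checked below 3.

rotate(1, 90), rotate(0, -90), rotate(1, 180)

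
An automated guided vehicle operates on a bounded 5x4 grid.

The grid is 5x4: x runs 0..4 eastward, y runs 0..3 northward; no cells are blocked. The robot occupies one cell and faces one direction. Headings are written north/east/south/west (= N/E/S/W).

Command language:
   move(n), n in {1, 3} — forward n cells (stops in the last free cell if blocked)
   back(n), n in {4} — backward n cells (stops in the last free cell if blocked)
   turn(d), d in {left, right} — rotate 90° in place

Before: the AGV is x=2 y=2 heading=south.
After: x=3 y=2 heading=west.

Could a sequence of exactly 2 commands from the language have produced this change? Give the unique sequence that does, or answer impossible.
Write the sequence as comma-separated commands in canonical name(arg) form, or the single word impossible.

impossible

all 25 sequences checked — none match.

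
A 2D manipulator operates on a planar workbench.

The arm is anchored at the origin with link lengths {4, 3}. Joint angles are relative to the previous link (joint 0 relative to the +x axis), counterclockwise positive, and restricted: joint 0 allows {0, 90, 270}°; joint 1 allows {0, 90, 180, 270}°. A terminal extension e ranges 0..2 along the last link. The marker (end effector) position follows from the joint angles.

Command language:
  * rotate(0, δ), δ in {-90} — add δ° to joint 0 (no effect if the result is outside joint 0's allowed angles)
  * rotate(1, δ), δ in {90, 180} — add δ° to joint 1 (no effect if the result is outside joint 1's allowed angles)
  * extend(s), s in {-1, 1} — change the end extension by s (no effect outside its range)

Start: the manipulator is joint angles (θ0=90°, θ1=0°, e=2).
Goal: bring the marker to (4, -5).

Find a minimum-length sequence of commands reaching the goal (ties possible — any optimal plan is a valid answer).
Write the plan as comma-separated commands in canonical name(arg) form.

begin: joint angles (θ0=90°, θ1=0°, e=2)
t=1 rotate(1, 90) ⇒ joint angles (θ0=90°, θ1=90°, e=2)
t=2 rotate(1, 180) ⇒ joint angles (θ0=90°, θ1=270°, e=2)
t=3 rotate(0, -90) ⇒ joint angles (θ0=0°, θ1=270°, e=2)
nothing shorter than 3 reaches the goal.

rotate(1, 90), rotate(1, 180), rotate(0, -90)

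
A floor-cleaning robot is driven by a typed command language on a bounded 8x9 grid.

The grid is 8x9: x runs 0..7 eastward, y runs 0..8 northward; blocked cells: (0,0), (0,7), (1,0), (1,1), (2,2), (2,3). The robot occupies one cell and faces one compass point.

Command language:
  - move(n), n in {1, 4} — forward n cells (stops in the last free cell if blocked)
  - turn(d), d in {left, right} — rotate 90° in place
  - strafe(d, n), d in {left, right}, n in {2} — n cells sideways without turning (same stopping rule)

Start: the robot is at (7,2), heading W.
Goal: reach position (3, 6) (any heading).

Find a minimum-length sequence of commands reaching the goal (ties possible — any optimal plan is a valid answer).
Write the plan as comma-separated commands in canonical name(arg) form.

start: at (7,2), heading W
1. strafe(right, 2) → at (7,4), heading W
2. strafe(right, 2) → at (7,6), heading W
3. move(4) → at (3,6), heading W
shorter routes all fall short; 3 is best.

strafe(right, 2), strafe(right, 2), move(4)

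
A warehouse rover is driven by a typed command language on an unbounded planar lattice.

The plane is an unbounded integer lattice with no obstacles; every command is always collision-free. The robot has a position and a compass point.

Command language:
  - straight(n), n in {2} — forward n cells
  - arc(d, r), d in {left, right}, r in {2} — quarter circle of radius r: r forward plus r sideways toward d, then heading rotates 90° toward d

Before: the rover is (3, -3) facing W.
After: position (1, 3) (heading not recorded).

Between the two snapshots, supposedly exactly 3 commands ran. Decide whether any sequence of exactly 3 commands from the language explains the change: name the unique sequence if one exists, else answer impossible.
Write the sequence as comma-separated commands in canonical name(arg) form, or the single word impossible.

arc(right, 2), straight(2), straight(2)

key: running straight(2) before arc(right, 2) would end elsewhere — order is forced
t0: (3, -3) facing W
1. arc(right, 2) → (1, -1) facing N
2. straight(2) → (1, 1) facing N
3. straight(2) → (1, 3) facing N
all 27 alternatives checked — unique.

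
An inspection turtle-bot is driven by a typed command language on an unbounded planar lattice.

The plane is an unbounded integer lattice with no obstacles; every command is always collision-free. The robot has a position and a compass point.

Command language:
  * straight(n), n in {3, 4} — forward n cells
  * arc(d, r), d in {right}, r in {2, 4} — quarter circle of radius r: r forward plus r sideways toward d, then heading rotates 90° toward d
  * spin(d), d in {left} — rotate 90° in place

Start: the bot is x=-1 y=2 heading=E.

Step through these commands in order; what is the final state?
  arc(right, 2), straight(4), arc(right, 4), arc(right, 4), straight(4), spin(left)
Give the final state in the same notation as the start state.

from: x=-1 y=2 heading=E
1. arc(right, 2) → x=1 y=0 heading=S
2. straight(4) → x=1 y=-4 heading=S
3. arc(right, 4) → x=-3 y=-8 heading=W
4. arc(right, 4) → x=-7 y=-4 heading=N
5. straight(4) → x=-7 y=0 heading=N
6. spin(left) → x=-7 y=0 heading=W

x=-7 y=0 heading=W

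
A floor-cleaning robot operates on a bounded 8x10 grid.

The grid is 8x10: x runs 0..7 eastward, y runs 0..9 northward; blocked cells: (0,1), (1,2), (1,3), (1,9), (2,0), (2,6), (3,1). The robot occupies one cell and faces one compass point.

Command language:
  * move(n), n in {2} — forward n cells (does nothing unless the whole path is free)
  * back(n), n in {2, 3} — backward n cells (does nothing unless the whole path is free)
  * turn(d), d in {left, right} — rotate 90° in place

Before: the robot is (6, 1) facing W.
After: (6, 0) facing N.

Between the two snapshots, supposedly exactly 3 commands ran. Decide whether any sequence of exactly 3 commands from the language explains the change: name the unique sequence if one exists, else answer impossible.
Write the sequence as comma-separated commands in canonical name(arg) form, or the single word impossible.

key: order matters: swapping turn(right) and back(3) lands elsewhere
initial: (6, 1) facing W
[1] after turn(right): (6, 1) facing N
[2] after move(2): (6, 3) facing N
[3] after back(3): (6, 0) facing N
no other 3-command option fits: unique.

turn(right), move(2), back(3)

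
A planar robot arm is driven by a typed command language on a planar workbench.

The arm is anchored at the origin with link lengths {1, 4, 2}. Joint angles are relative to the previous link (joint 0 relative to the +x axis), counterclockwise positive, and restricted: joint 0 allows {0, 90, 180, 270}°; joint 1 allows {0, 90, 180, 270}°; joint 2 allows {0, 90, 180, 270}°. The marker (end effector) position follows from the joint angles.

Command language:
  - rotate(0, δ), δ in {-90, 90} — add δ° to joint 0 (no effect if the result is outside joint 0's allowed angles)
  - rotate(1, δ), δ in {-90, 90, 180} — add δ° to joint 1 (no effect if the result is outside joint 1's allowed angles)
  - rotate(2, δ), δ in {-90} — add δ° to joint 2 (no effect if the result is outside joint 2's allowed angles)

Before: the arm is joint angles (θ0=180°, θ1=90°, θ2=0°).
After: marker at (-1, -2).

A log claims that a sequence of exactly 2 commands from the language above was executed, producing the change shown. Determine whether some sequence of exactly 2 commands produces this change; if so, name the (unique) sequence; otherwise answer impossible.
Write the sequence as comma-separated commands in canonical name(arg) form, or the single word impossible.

rotate(2, -90), rotate(2, -90)

start: joint angles (θ0=180°, θ1=90°, θ2=0°)
step 1 (rotate(2, -90)): joint angles (θ0=180°, θ1=90°, θ2=270°)
step 2 (rotate(2, -90)): joint angles (θ0=180°, θ1=90°, θ2=180°)
no rival 2-sequence matches.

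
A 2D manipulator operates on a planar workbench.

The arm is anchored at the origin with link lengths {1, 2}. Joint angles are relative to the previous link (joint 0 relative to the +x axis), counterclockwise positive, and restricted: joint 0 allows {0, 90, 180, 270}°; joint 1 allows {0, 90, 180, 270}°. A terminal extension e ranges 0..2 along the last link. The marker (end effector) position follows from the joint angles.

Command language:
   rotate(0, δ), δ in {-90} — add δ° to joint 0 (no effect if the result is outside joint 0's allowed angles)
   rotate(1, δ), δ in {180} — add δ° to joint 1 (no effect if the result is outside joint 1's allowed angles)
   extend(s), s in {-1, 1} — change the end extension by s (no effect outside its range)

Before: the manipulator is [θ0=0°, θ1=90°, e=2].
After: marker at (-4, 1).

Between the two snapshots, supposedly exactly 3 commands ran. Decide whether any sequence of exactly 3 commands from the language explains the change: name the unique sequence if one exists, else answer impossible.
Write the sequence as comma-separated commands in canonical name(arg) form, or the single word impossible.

start: [θ0=0°, θ1=90°, e=2]
1. rotate(0, -90) → [θ0=270°, θ1=90°, e=2]
2. rotate(0, -90) → [θ0=180°, θ1=90°, e=2]
3. rotate(0, -90) → [θ0=90°, θ1=90°, e=2]
all 64 alternatives checked — unique.

rotate(0, -90), rotate(0, -90), rotate(0, -90)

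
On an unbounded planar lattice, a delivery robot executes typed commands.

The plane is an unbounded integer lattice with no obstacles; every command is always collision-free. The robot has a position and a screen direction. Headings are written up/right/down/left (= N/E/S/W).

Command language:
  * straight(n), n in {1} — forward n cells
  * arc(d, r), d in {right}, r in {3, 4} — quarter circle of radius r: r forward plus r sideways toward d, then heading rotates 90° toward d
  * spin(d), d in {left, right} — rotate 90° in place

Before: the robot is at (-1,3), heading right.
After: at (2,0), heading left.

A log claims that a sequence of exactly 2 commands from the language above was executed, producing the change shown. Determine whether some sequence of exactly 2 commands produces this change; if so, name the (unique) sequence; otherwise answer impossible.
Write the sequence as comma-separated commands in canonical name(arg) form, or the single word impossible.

arc(right, 3), spin(right)

key: order matters: swapping arc(right, 3) and spin(right) lands elsewhere
begin: at (-1,3), heading right
[1] after arc(right, 3): at (2,0), heading down
[2] after spin(right): at (2,0), heading left
no other 2-command option fits: unique.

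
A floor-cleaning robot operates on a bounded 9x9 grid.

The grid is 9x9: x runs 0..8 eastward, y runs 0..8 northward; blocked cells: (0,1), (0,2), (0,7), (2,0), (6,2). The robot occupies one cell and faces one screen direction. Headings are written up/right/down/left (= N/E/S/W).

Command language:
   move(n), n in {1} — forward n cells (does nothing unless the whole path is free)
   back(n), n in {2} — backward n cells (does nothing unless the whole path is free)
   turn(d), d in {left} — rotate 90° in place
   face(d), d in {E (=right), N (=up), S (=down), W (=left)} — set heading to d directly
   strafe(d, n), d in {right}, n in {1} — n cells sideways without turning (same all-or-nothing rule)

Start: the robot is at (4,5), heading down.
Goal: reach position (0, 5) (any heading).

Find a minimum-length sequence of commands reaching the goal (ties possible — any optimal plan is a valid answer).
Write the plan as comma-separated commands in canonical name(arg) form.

from: at (4,5), heading down
t=1 turn(left) ⇒ at (4,5), heading right
t=2 back(2) ⇒ at (2,5), heading right
t=3 back(2) ⇒ at (0,5), heading right
shorter routes all fall short; 3 is best.

turn(left), back(2), back(2)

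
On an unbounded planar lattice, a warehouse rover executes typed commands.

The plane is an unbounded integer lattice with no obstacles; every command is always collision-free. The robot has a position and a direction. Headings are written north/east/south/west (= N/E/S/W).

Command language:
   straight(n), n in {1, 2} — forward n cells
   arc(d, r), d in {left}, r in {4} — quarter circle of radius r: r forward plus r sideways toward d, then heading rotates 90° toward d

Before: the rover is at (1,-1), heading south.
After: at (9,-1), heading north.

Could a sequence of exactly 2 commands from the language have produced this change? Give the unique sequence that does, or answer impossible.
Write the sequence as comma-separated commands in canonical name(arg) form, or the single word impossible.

key: position moved to (9,-1) AND the heading swung to N — translation plus rotation needed
t0: at (1,-1), heading south
1. arc(left, 4) → at (5,-5), heading east
2. arc(left, 4) → at (9,-1), heading north
uniquely the one of 9 2-step routes that fits.

arc(left, 4), arc(left, 4)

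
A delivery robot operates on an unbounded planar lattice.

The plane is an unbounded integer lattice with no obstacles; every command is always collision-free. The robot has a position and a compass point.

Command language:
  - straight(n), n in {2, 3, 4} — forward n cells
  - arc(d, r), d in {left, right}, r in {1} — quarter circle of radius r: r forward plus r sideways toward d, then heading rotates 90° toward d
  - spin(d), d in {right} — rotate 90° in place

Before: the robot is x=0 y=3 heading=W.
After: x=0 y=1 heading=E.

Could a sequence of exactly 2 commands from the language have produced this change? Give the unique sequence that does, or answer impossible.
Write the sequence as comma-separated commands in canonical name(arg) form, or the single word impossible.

key: position moved to (0,1) AND the heading swung to E — translation plus rotation needed
begin: x=0 y=3 heading=W
t=1 arc(left, 1) ⇒ x=-1 y=2 heading=S
t=2 arc(left, 1) ⇒ x=0 y=1 heading=E
all 36 alternatives checked — unique.

arc(left, 1), arc(left, 1)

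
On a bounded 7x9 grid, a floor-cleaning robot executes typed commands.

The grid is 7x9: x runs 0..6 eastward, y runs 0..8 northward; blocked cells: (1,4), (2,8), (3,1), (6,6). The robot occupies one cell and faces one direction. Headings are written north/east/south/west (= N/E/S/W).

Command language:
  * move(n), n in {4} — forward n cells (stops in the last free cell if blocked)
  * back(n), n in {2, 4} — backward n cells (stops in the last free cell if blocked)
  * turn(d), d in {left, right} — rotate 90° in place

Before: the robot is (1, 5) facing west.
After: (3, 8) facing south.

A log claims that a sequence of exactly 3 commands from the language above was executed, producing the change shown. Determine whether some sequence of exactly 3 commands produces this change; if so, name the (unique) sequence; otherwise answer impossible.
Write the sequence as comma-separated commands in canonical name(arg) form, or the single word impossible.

key: position moved to (3,8) AND the heading swung to S — translation plus rotation needed
initial: (1, 5) facing west
step 1 (back(2)): (3, 5) facing west
step 2 (turn(left)): (3, 5) facing south
step 3 (back(4)): (3, 8) facing south
no other 3-command option fits: unique.

back(2), turn(left), back(4)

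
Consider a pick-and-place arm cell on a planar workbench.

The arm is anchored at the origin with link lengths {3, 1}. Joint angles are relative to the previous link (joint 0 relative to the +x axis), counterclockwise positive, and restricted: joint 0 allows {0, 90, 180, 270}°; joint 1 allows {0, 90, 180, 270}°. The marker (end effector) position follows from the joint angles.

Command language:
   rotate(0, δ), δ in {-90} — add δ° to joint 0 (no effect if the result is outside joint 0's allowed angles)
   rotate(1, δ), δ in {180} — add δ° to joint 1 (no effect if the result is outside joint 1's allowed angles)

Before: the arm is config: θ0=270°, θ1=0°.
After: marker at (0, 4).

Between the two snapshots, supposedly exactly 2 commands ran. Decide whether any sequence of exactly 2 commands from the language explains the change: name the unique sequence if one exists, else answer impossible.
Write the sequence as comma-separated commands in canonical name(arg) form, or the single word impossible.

start: config: θ0=270°, θ1=0°
[1] after rotate(0, -90): config: θ0=180°, θ1=0°
[2] after rotate(0, -90): config: θ0=90°, θ1=0°
uniquely the one of 4 2-step routes that fits.

rotate(0, -90), rotate(0, -90)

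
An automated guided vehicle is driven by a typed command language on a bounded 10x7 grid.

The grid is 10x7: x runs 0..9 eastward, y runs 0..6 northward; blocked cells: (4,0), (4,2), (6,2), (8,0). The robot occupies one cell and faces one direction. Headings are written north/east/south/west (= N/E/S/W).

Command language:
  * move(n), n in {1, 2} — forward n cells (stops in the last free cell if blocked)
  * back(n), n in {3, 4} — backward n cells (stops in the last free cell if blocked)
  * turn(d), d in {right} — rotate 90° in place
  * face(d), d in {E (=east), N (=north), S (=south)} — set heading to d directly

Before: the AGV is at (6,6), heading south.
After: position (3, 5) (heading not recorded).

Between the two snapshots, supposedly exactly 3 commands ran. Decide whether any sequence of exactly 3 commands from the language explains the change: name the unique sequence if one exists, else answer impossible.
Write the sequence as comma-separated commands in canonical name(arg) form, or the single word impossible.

move(1), face(E), back(3)

key: running back(3) before move(1) would end elsewhere — order is forced
from: at (6,6), heading south
[1] after move(1): at (6,5), heading south
[2] after face(E): at (6,5), heading east
[3] after back(3): at (3,5), heading east
no other 3-command option fits: unique.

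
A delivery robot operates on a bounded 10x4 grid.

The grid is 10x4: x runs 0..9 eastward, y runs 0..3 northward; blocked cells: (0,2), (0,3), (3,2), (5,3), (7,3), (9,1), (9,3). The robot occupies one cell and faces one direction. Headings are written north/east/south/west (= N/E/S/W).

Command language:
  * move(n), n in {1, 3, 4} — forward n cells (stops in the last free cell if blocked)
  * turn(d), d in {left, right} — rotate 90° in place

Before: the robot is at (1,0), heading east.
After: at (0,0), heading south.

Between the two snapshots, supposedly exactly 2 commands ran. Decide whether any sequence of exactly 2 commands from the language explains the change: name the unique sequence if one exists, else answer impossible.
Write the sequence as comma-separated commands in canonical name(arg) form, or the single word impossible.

impossible

all 25 sequences checked — none match.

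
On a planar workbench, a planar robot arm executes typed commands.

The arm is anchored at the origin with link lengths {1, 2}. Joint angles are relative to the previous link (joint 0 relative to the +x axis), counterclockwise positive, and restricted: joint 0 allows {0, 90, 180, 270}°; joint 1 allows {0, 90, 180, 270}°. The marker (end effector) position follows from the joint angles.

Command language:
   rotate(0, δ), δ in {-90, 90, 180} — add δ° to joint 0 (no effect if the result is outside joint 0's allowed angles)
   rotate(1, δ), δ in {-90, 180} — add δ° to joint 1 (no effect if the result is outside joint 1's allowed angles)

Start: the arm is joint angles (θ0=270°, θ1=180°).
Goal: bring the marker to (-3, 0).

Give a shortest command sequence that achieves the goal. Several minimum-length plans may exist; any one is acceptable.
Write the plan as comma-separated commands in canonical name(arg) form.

initial: joint angles (θ0=270°, θ1=180°)
step 1 (rotate(1, 180)): joint angles (θ0=270°, θ1=0°)
step 2 (rotate(0, -90)): joint angles (θ0=180°, θ1=0°)
no 1-step plan works, so 2 is optimal.

rotate(1, 180), rotate(0, -90)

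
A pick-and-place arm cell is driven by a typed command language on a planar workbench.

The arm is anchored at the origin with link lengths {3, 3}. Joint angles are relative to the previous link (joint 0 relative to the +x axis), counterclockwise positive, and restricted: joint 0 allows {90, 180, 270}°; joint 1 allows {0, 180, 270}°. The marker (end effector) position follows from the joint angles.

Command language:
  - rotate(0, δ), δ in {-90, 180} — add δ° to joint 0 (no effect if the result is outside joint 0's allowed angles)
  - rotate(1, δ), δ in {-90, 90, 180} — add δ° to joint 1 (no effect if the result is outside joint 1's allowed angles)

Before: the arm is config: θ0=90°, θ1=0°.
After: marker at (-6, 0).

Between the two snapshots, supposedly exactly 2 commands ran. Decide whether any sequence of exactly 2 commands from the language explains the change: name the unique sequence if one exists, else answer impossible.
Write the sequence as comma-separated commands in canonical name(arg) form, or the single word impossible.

key: running rotate(0, -90) before rotate(0, 180) would end elsewhere — order is forced
start: config: θ0=90°, θ1=0°
[1] after rotate(0, 180): config: θ0=270°, θ1=0°
[2] after rotate(0, -90): config: θ0=180°, θ1=0°
uniquely the one of 25 2-step routes that fits.

rotate(0, 180), rotate(0, -90)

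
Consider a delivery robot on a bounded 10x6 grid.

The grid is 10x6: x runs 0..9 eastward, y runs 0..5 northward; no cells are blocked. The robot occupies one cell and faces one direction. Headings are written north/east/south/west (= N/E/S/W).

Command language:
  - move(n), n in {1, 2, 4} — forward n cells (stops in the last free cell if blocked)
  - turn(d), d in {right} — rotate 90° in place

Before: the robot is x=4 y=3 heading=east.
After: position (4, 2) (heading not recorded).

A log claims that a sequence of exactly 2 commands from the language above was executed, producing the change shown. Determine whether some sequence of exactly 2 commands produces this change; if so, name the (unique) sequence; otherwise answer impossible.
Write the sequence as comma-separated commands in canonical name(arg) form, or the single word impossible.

key: running move(1) before turn(right) would end elsewhere — order is forced
start: x=4 y=3 heading=east
1. turn(right) → x=4 y=3 heading=south
2. move(1) → x=4 y=2 heading=south
all 16 alternatives checked — unique.

turn(right), move(1)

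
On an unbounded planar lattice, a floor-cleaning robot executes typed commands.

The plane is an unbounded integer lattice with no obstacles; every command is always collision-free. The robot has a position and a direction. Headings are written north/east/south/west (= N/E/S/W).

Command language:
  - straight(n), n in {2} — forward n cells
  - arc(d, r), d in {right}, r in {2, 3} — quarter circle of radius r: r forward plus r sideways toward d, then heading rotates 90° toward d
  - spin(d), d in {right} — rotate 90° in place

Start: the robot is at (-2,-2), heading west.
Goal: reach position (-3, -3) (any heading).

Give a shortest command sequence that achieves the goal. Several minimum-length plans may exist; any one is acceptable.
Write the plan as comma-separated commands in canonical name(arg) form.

straight(2), arc(right, 2), spin(right), arc(right, 3)

start: at (-2,-2), heading west
step 1 (straight(2)): at (-4,-2), heading west
step 2 (arc(right, 2)): at (-6,0), heading north
step 3 (spin(right)): at (-6,0), heading east
step 4 (arc(right, 3)): at (-3,-3), heading south
shorter routes all fall short; 4 is best.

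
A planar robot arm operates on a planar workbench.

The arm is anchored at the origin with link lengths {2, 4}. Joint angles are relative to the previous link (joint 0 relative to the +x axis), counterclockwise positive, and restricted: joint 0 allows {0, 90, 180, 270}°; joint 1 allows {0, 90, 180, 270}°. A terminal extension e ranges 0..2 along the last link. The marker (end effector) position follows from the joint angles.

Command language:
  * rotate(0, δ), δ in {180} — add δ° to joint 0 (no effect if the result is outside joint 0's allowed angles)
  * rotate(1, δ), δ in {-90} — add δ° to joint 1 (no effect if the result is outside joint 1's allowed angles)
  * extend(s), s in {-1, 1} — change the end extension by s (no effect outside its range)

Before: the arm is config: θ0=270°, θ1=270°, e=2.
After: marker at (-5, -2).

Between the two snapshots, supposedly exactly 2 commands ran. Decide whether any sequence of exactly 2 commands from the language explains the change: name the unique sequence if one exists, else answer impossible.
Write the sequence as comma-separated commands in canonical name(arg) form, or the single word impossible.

extend(1), extend(-1)

key: running extend(-1) before extend(1) would end elsewhere — order is forced
t0: config: θ0=270°, θ1=270°, e=2
step 1 (extend(1)): config: θ0=270°, θ1=270°, e=2
step 2 (extend(-1)): config: θ0=270°, θ1=270°, e=1
all 16 alternatives checked — unique.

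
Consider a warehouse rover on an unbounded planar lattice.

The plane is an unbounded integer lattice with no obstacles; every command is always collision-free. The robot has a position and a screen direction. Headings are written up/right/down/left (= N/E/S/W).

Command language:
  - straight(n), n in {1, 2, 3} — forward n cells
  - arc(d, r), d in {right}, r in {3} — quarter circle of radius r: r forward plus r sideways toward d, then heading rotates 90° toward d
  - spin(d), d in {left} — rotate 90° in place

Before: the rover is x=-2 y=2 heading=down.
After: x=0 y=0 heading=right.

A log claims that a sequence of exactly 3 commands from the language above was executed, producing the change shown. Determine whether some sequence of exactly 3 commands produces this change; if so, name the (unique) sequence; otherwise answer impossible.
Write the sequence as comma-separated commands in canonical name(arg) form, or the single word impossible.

key: position moved to (0,0) AND the heading swung to E — translation plus rotation needed
initial: x=-2 y=2 heading=down
1. straight(2) → x=-2 y=0 heading=down
2. spin(left) → x=-2 y=0 heading=right
3. straight(2) → x=0 y=0 heading=right
all 125 alternatives checked — unique.

straight(2), spin(left), straight(2)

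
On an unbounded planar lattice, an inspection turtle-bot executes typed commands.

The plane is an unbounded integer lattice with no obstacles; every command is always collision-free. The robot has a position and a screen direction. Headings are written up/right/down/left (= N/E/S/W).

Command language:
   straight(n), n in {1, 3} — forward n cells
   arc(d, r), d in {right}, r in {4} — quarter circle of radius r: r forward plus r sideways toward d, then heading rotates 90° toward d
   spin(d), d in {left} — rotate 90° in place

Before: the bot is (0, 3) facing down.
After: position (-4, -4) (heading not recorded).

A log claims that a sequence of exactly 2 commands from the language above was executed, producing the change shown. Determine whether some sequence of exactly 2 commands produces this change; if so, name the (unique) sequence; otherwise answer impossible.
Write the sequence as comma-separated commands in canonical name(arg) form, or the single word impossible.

key: order matters: swapping straight(3) and arc(right, 4) lands elsewhere
start: (0, 3) facing down
step 1 (straight(3)): (0, 0) facing down
step 2 (arc(right, 4)): (-4, -4) facing left
no other 2-command option fits: unique.

straight(3), arc(right, 4)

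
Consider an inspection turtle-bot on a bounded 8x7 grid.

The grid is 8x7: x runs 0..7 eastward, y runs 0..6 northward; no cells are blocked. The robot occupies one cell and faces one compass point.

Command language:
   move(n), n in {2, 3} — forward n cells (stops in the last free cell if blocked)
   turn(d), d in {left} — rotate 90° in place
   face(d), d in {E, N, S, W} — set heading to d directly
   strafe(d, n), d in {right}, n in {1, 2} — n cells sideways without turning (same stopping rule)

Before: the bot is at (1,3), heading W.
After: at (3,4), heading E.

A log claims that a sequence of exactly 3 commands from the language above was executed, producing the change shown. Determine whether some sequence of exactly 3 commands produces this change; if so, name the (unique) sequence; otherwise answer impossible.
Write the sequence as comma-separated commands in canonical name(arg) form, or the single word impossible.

strafe(right, 1), face(E), move(2)

key: cell and facing (now E) both changed — the 3 commands mix motion and turning
begin: at (1,3), heading W
t=1 strafe(right, 1) ⇒ at (1,4), heading W
t=2 face(E) ⇒ at (1,4), heading E
t=3 move(2) ⇒ at (3,4), heading E
no rival 3-sequence matches.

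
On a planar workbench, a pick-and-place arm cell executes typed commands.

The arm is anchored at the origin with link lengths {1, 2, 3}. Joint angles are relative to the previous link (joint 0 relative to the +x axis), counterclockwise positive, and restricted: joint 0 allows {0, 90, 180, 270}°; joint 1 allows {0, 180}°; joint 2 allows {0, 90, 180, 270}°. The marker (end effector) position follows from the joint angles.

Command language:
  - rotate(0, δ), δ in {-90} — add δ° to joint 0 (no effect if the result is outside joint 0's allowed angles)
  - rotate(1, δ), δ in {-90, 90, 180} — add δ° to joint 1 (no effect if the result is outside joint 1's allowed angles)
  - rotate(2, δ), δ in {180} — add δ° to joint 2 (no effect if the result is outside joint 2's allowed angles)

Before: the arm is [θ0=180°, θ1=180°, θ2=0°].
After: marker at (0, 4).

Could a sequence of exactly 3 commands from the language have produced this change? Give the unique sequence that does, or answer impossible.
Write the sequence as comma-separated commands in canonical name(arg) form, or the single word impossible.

rotate(0, -90), rotate(0, -90), rotate(0, -90)

initial: [θ0=180°, θ1=180°, θ2=0°]
1. rotate(0, -90) → [θ0=90°, θ1=180°, θ2=0°]
2. rotate(0, -90) → [θ0=0°, θ1=180°, θ2=0°]
3. rotate(0, -90) → [θ0=270°, θ1=180°, θ2=0°]
no other 3-command option fits: unique.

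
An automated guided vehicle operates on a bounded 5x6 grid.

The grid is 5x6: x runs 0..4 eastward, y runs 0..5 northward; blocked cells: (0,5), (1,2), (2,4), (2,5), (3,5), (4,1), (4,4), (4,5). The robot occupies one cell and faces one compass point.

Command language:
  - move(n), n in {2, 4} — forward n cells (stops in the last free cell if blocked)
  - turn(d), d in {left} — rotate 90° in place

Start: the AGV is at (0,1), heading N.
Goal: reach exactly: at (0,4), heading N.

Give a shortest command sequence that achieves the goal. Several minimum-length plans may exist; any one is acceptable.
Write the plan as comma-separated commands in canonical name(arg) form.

initial: at (0,1), heading N
step 1 (move(4)): at (0,4), heading N
nothing shorter than 1 reaches the goal.

move(4)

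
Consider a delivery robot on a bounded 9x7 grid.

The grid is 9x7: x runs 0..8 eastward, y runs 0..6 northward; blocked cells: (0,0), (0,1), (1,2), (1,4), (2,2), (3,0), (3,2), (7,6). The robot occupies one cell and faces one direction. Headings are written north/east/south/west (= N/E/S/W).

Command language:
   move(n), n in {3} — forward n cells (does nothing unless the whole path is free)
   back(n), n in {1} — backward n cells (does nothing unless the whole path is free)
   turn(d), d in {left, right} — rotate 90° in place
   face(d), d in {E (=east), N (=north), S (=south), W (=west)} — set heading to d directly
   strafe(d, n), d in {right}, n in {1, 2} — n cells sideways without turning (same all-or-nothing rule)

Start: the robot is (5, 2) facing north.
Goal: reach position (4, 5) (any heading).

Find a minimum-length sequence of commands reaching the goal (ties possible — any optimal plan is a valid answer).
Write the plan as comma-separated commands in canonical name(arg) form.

from: (5, 2) facing north
1. move(3) → (5, 5) facing north
2. face(S) → (5, 5) facing south
3. strafe(right, 1) → (4, 5) facing south
no 2-step plan works, so 3 is optimal.

move(3), face(S), strafe(right, 1)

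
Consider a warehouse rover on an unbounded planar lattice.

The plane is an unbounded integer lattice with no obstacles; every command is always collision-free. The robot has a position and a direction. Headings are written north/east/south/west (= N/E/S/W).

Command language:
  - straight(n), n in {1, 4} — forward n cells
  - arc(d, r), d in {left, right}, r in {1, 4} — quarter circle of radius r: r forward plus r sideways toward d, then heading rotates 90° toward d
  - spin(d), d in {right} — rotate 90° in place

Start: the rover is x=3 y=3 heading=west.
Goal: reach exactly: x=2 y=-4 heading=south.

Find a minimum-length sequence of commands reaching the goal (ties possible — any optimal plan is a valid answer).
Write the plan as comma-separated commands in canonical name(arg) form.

t0: x=3 y=3 heading=west
step 1 (arc(left, 1)): x=2 y=2 heading=south
step 2 (straight(1)): x=2 y=1 heading=south
step 3 (straight(1)): x=2 y=0 heading=south
step 4 (straight(4)): x=2 y=-4 heading=south
shorter routes all fall short; 4 is best.

arc(left, 1), straight(1), straight(1), straight(4)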